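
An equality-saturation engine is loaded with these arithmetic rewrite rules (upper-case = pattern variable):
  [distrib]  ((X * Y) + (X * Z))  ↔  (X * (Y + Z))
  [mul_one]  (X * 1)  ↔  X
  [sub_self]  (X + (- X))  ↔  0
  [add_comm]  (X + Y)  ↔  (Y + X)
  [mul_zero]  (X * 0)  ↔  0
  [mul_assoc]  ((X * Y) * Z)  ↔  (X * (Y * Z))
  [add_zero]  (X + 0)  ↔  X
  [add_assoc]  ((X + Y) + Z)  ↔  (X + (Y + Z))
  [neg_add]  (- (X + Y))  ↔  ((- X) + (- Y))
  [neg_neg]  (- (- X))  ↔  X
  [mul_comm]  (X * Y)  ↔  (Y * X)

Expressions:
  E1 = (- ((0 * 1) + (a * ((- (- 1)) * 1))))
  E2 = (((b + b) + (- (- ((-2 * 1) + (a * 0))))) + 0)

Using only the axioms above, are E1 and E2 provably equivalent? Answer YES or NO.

NO

All listed rules preserve value, hence provable equivalence implies equal values everywhere; look for a separating assignment.
a=0, b=0 gives E1 ↦ 0, E2 ↦ -2; values differ ⇒ not provably equivalent.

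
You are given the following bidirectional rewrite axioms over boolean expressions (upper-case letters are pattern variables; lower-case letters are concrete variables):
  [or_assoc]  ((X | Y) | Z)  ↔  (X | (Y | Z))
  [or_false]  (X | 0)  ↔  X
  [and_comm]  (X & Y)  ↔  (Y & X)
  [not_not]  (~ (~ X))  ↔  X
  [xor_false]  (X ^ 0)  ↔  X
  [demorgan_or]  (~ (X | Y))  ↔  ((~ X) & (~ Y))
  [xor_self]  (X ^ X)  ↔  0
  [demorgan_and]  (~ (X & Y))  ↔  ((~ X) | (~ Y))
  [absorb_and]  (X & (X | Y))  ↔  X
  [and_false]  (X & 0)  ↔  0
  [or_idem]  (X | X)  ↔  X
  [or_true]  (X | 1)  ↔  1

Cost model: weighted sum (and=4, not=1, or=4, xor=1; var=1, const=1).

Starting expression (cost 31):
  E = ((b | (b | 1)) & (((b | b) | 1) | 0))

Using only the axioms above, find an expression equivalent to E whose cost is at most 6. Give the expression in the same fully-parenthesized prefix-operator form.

step 1: or_true (→) rewrites (b | 1) into 1, now ((b | 1) & (((b | b) | 1) | 0))
step 2: or_idem (→) rewrites (b | b) into b, now ((b | 1) & ((b | 1) | 0))
step 3: absorb_and (→) rewrites ((b | 1) & ((b | 1) | 0)) into (b | 1), reaching cost 6 (bound 6)

(b | 1)   [cost 6]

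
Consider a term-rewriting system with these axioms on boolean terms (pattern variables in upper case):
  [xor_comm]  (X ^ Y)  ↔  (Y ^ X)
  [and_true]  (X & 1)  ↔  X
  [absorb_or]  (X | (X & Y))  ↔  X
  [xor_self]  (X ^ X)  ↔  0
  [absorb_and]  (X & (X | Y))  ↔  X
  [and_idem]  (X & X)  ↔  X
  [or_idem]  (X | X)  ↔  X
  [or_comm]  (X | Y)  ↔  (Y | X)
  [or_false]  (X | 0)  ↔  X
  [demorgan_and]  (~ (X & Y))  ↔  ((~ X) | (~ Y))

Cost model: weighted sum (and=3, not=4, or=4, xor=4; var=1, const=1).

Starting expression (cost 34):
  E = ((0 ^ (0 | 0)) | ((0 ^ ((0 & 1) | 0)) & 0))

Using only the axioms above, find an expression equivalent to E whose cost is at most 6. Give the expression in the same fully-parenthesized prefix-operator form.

1. [and_true →] (0 & 1)  →  0;  E = ((0 ^ (0 | 0)) | ((0 ^ (0 | 0)) & 0))
2. [absorb_or →] ((0 ^ (0 | 0)) | ((0 ^ (0 | 0)) & 0))  →  (0 ^ (0 | 0))
3. [or_false →] (0 | 0)  →  0;  cost 6 ≤ 6, done

(0 ^ 0)   [cost 6]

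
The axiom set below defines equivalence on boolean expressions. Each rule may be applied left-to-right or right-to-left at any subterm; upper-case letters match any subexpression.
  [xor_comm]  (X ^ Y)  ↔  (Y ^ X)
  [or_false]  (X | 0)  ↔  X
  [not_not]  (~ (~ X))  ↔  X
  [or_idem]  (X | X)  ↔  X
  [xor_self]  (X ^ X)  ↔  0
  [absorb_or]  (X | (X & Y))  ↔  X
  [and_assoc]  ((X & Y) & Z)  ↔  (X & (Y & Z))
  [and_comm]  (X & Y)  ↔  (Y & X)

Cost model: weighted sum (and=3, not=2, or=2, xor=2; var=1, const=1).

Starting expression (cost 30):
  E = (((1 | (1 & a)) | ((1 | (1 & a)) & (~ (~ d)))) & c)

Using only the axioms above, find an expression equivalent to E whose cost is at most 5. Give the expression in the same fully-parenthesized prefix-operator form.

(1) (~ (~ d))  =[not_not →]=  d    ⊢ (((1 | (1 & a)) | ((1 | (1 & a)) & d)) & c)
(2) ((1 | (1 & a)) | ((1 | (1 & a)) & d))  =[absorb_or →]=  (1 | (1 & a))    ⊢ ((1 | (1 & a)) & c)
(3) (1 | (1 & a))  =[absorb_or →]=  1    ⊢ cost 5, within 5

(1 & c)   [cost 5]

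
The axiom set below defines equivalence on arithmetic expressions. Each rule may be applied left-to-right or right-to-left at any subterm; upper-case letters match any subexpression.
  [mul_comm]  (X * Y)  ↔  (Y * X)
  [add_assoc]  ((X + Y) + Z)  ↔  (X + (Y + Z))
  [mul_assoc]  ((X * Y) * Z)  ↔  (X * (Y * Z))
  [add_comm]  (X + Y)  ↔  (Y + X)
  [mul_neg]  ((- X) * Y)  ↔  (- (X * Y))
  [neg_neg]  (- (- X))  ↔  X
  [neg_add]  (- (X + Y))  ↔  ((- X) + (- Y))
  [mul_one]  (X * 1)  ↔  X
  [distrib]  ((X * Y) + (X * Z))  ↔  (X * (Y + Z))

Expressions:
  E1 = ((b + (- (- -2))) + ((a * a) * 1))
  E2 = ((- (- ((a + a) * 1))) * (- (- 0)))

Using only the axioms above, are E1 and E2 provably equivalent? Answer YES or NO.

NO

All listed rules preserve value, hence provable equivalence implies equal values everywhere; look for a separating assignment.
a=0, b=0 gives E1 ↦ -2, E2 ↦ 0; values differ ⇒ not provably equivalent.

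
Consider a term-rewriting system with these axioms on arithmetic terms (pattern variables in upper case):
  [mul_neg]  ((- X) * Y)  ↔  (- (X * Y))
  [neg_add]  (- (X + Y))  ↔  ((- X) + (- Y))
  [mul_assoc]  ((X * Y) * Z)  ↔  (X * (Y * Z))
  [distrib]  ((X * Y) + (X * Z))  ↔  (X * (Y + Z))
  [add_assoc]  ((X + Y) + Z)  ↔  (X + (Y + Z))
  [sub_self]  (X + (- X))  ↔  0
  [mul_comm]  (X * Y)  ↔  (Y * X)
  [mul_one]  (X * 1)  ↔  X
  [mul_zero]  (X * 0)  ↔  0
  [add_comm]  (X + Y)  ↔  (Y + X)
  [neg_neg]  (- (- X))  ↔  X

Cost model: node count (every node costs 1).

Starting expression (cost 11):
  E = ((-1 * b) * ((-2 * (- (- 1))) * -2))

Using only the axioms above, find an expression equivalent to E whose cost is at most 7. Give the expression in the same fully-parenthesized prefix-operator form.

((-1 * b) * (-2 * -2))   [cost 7]

(1) (- (- 1))  =[neg_neg →]=  1    ⊢ ((-1 * b) * ((-2 * 1) * -2))
(2) ((-2 * 1) * -2)  =[mul_comm →]=  (-2 * (-2 * 1))    ⊢ ((-1 * b) * (-2 * (-2 * 1)))
(3) (-2 * 1)  =[mul_one →]=  -2    ⊢ cost 7, within 7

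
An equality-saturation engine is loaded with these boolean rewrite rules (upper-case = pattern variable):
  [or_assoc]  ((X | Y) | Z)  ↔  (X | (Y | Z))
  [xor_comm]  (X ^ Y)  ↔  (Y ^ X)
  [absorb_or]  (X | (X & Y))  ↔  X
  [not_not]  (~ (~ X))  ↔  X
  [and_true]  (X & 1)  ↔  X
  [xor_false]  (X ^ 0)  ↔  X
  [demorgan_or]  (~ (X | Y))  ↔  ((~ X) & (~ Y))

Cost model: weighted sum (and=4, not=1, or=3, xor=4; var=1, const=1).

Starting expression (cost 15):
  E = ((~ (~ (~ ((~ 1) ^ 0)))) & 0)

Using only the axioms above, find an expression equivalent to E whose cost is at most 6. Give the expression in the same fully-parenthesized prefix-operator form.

1. [xor_false →] ((~ 1) ^ 0)  →  (~ 1);  E = ((~ (~ (~ (~ 1)))) & 0)
2. [not_not →] (~ (~ (~ (~ 1))))  →  (~ (~ 1));  E = ((~ (~ 1)) & 0)
3. [not_not →] (~ (~ 1))  →  1;  cost 6 ≤ 6, done

(1 & 0)   [cost 6]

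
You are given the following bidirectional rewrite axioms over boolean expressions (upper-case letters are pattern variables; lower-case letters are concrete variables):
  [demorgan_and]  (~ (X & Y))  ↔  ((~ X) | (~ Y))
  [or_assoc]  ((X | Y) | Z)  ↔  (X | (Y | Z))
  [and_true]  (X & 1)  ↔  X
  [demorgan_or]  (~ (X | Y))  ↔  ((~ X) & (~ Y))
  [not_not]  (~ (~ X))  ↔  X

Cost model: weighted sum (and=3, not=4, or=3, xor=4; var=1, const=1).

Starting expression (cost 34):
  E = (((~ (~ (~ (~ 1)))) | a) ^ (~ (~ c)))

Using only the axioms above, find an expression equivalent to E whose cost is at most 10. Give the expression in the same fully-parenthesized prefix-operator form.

(1) (~ (~ (~ 1)))  =[not_not →]=  (~ 1)    ⊢ (((~ (~ 1)) | a) ^ (~ (~ c)))
(2) (~ (~ 1))  =[not_not →]=  1    ⊢ ((1 | a) ^ (~ (~ c)))
(3) (~ (~ c))  =[not_not →]=  c    ⊢ cost 10, within 10

((1 | a) ^ c)   [cost 10]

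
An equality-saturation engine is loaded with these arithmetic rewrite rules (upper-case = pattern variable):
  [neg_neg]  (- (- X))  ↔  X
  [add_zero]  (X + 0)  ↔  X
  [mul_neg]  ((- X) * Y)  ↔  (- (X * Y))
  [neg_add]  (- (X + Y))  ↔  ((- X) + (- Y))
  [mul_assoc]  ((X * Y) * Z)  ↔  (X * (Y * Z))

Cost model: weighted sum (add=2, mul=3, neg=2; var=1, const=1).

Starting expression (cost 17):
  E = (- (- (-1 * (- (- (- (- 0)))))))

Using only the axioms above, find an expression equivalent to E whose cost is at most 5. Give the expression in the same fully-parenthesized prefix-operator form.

(-1 * 0)   [cost 5]

step 1: neg_neg (→) rewrites (- (- (-1 * (- (- (- (- 0))))))) into (-1 * (- (- (- (- 0)))))
step 2: neg_neg (→) rewrites (- (- (- (- 0)))) into (- (- 0)), now (-1 * (- (- 0)))
step 3: neg_neg (→) rewrites (- (- 0)) into 0, reaching cost 5 (bound 5)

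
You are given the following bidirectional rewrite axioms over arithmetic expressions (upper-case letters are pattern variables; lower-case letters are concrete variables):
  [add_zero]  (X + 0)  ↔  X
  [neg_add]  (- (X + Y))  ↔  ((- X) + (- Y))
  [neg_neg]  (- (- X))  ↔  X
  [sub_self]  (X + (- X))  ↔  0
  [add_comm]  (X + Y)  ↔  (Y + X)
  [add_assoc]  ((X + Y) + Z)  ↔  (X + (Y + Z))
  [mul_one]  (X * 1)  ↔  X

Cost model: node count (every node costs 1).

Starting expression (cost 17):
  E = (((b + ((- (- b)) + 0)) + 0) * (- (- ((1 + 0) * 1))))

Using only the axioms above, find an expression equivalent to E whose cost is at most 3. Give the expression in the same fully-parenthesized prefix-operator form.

step 1: add_zero (→) rewrites ((- (- b)) + 0) into (- (- b)), now (((b + (- (- b))) + 0) * (- (- ((1 + 0) * 1))))
step 2: neg_neg (→) rewrites (- (- ((1 + 0) * 1))) into ((1 + 0) * 1), now (((b + (- (- b))) + 0) * ((1 + 0) * 1))
step 3: add_zero (→) rewrites (1 + 0) into 1, now (((b + (- (- b))) + 0) * (1 * 1))
step 4: add_zero (→) rewrites ((b + (- (- b))) + 0) into (b + (- (- b))), now ((b + (- (- b))) * (1 * 1))
step 5: mul_one (→) rewrites (1 * 1) into 1, now ((b + (- (- b))) * 1)
step 6: neg_neg (→) rewrites (- (- b)) into b, now ((b + b) * 1)
step 7: mul_one (→) rewrites ((b + b) * 1) into (b + b), reaching cost 3 (bound 3)

(b + b)   [cost 3]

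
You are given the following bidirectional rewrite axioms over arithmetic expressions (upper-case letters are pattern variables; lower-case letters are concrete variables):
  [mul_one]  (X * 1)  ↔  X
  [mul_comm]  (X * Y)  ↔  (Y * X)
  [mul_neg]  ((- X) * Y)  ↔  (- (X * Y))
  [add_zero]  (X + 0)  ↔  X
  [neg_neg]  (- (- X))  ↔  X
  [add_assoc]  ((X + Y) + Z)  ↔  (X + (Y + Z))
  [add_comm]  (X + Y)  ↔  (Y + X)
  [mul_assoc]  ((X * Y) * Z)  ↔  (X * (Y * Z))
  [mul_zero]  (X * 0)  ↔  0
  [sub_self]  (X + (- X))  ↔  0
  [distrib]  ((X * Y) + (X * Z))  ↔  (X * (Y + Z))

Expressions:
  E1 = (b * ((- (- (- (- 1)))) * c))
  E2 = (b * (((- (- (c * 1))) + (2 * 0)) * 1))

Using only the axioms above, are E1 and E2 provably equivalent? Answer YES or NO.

YES

(1) (- (- 1))  =[neg_neg →]=  1    ⊢ (b * ((- (- 1)) * c))
(2) (- (- 1))  =[neg_neg →]=  1    ⊢ (b * (1 * c))
(3) (1 * c)  =[mul_comm →]=  (c * 1)    ⊢ (b * (c * 1))
(4) (c * 1)  =[add_zero ←]=  ((c * 1) + 0)    ⊢ (b * ((c * 1) + 0))
(5) (c * 1)  =[neg_neg ←]=  (- (- (c * 1)))    ⊢ (b * ((- (- (c * 1))) + 0))
(6) 0  =[mul_zero ←]=  (2 * 0)    ⊢ (b * ((- (- (c * 1))) + (2 * 0)))
(7) ((- (- (c * 1))) + (2 * 0))  =[mul_one ←]=  (((- (- (c * 1))) + (2 * 0)) * 1)    ⊢ E2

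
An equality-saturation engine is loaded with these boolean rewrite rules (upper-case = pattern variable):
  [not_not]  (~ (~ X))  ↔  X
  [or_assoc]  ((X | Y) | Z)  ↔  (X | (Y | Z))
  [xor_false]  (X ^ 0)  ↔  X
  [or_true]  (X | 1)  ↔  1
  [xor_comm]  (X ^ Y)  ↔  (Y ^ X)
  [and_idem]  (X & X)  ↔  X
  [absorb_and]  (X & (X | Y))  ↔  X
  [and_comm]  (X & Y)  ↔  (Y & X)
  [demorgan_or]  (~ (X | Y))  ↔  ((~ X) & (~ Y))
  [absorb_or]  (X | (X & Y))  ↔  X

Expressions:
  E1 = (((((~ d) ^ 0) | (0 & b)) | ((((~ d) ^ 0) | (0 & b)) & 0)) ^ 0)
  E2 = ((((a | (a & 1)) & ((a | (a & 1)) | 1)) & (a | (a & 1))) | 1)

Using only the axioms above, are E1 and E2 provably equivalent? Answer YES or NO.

NO

Every axiom is a valid identity, so a rewrite proof would force E1 and E2 to agree under every assignment.
At a=0, b=0, d=1: E1 = 0 but E2 = 1; they differ, so no derivation exists.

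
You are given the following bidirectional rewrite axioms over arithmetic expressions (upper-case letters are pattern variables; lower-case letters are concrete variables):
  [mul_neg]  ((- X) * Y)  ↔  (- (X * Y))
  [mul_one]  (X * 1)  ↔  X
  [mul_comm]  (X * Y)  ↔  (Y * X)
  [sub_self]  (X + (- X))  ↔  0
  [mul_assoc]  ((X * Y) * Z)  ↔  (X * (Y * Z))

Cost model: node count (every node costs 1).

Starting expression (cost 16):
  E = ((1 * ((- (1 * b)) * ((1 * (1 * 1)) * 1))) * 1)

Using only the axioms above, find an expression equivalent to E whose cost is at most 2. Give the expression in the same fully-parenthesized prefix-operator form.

(1) ((1 * ((- (1 * b)) * ((1 * (1 * 1)) * 1))) * 1)  =[mul_one →]=  (1 * ((- (1 * b)) * ((1 * (1 * 1)) * 1)))
(2) (1 * 1)  =[mul_one →]=  1    ⊢ (1 * ((- (1 * b)) * ((1 * 1) * 1)))
(3) ((1 * 1) * 1)  =[mul_one →]=  (1 * 1)    ⊢ (1 * ((- (1 * b)) * (1 * 1)))
(4) (1 * 1)  =[mul_one →]=  1    ⊢ (1 * ((- (1 * b)) * 1))
(5) (1 * b)  =[mul_comm →]=  (b * 1)    ⊢ (1 * ((- (b * 1)) * 1))
(6) (b * 1)  =[mul_one →]=  b    ⊢ (1 * ((- b) * 1))
(7) (1 * ((- b) * 1))  =[mul_comm →]=  (((- b) * 1) * 1)
(8) (((- b) * 1) * 1)  =[mul_one →]=  ((- b) * 1)
(9) ((- b) * 1)  =[mul_one →]=  (- b)    ⊢ cost 2, within 2

(- b)   [cost 2]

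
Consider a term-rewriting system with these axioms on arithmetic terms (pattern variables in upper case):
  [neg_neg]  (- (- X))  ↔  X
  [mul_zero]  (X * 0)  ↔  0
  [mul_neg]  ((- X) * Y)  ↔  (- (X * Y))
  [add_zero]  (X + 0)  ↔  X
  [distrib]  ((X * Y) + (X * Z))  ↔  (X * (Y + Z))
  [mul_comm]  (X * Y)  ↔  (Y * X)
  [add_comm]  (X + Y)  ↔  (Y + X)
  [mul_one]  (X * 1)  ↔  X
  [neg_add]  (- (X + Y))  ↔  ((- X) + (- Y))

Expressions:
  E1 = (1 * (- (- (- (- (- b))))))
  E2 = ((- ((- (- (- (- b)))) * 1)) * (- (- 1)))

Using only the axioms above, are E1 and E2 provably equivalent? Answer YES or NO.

(1) (- (- (- (- (- b)))))  =[neg_neg →]=  (- (- (- b)))    ⊢ (1 * (- (- (- b))))
(2) (1 * (- (- (- b))))  =[mul_comm →]=  ((- (- (- b))) * 1)
(3) 1  =[neg_neg ←]=  (- (- 1))    ⊢ ((- (- (- b))) * (- (- 1)))
(4) (- (- b))  =[mul_one ←]=  ((- (- b)) * 1)    ⊢ ((- ((- (- b)) * 1)) * (- (- 1)))
(5) b  =[neg_neg ←]=  (- (- b))    ⊢ E2

YES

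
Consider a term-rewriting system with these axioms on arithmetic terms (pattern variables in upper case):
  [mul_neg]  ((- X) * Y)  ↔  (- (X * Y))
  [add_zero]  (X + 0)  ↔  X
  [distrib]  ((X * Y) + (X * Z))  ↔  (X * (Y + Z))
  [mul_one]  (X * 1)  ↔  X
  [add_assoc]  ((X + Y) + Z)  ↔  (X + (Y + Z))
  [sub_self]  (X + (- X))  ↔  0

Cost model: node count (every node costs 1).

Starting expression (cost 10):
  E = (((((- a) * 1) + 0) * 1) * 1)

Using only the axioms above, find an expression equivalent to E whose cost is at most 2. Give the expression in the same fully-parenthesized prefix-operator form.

(- a)   [cost 2]

(1) (((((- a) * 1) + 0) * 1) * 1)  =[mul_one →]=  ((((- a) * 1) + 0) * 1)
(2) (((- a) * 1) + 0)  =[add_zero →]=  ((- a) * 1)    ⊢ (((- a) * 1) * 1)
(3) (((- a) * 1) * 1)  =[mul_one →]=  ((- a) * 1)
(4) ((- a) * 1)  =[mul_one →]=  (- a)    ⊢ cost 2, within 2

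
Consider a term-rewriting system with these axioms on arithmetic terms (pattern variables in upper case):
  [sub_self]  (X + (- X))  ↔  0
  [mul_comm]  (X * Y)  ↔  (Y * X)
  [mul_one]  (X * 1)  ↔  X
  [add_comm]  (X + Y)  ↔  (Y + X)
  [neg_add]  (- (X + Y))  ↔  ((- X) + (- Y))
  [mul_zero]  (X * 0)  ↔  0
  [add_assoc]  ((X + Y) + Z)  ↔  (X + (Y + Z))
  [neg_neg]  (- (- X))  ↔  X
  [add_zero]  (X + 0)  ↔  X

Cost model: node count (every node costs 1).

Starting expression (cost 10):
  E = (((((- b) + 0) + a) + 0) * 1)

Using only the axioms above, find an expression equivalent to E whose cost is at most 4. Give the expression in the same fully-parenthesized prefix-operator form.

step 1: mul_one (→) rewrites (((((- b) + 0) + a) + 0) * 1) into ((((- b) + 0) + a) + 0)
step 2: add_zero (→) rewrites ((- b) + 0) into (- b), now (((- b) + a) + 0)
step 3: add_zero (→) rewrites (((- b) + a) + 0) into ((- b) + a), reaching cost 4 (bound 4)

((- b) + a)   [cost 4]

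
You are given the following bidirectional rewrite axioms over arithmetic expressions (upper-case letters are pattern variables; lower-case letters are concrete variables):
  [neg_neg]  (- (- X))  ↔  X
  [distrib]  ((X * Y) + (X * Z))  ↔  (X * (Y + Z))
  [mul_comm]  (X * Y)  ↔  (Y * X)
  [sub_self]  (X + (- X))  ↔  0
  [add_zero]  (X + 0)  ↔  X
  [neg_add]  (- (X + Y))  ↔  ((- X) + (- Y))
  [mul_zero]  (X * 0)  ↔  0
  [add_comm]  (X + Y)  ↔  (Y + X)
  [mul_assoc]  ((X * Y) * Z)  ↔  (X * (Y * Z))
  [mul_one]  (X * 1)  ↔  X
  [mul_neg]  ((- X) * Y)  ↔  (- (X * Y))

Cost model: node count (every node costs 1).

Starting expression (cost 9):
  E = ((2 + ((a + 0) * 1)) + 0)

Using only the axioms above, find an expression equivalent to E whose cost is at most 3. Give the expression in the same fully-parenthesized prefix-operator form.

(2 + a)   [cost 3]

step 1: add_zero (→) rewrites (a + 0) into a, now ((2 + (a * 1)) + 0)
step 2: add_zero (→) rewrites ((2 + (a * 1)) + 0) into (2 + (a * 1))
step 3: mul_one (→) rewrites (a * 1) into a, reaching cost 3 (bound 3)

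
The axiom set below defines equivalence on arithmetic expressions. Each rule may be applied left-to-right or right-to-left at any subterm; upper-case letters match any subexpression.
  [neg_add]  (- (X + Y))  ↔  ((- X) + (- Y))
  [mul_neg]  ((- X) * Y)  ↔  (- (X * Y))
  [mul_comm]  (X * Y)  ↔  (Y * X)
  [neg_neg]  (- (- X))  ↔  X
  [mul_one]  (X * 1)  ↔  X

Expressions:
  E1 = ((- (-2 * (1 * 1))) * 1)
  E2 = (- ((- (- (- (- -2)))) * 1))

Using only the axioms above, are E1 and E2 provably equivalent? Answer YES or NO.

step 1: mul_one (→) rewrites (1 * 1) into 1, now ((- (-2 * 1)) * 1)
step 2: mul_one (→) rewrites (-2 * 1) into -2, now ((- -2) * 1)
step 3: mul_one (→) rewrites ((- -2) * 1) into (- -2)
step 4: mul_one (←) rewrites -2 into (-2 * 1), now (- (-2 * 1))
step 5: neg_neg (←) rewrites -2 into (- (- -2)), now (- ((- (- -2)) * 1))
step 6: neg_neg (←) rewrites -2 into (- (- -2)), which is E2

YES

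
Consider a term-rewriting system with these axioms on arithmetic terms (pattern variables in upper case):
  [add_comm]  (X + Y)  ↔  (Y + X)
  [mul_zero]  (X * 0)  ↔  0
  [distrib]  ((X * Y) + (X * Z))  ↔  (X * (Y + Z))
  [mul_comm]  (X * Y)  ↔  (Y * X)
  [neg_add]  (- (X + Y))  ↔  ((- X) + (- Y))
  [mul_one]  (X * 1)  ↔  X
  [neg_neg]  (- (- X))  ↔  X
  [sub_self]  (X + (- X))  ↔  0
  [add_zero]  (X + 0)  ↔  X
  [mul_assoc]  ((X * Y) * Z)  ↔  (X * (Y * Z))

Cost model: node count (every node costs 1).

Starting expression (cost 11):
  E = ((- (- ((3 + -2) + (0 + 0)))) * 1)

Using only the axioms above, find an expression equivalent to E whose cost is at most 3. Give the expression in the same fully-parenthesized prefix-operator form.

(3 + -2)   [cost 3]

(1) ((- (- ((3 + -2) + (0 + 0)))) * 1)  =[mul_one →]=  (- (- ((3 + -2) + (0 + 0))))
(2) (- (- ((3 + -2) + (0 + 0))))  =[neg_neg →]=  ((3 + -2) + (0 + 0))
(3) (0 + 0)  =[add_zero →]=  0    ⊢ ((3 + -2) + 0)
(4) ((3 + -2) + 0)  =[add_zero →]=  (3 + -2)    ⊢ cost 3, within 3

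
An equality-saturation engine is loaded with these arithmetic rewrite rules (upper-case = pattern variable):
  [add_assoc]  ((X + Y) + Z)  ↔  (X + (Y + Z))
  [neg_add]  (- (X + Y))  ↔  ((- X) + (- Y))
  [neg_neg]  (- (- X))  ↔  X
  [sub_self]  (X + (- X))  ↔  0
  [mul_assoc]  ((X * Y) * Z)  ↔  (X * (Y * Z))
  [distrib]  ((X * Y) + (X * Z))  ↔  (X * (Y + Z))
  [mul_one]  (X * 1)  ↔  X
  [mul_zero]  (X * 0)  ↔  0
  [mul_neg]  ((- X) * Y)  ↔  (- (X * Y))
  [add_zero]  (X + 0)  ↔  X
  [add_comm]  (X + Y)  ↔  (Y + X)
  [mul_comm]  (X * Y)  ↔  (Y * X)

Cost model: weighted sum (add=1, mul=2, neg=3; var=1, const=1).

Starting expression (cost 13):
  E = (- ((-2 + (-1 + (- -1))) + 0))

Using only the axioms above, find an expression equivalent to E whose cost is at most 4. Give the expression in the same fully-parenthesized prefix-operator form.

1. [sub_self →] (-1 + (- -1))  →  0;  E = (- ((-2 + 0) + 0))
2. [add_zero →] ((-2 + 0) + 0)  →  (-2 + 0);  E = (- (-2 + 0))
3. [add_zero →] (-2 + 0)  →  -2;  cost 4 ≤ 4, done

(- -2)   [cost 4]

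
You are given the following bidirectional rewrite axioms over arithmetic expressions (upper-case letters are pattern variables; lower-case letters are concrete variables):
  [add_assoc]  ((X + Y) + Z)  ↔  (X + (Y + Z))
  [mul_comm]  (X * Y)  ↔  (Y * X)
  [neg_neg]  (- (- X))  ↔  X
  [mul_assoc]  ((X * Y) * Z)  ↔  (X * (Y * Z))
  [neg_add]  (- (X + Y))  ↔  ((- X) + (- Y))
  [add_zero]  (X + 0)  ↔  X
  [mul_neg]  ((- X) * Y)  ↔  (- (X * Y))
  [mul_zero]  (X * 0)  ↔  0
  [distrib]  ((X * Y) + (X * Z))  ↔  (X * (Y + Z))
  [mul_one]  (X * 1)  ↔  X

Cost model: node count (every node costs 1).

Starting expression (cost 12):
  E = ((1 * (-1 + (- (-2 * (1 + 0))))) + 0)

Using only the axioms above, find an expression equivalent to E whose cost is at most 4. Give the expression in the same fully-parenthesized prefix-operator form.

1. [add_zero →] ((1 * (-1 + (- (-2 * (1 + 0))))) + 0)  →  (1 * (-1 + (- (-2 * (1 + 0)))))
2. [add_zero →] (1 + 0)  →  1;  E = (1 * (-1 + (- (-2 * 1))))
3. [mul_comm →] (1 * (-1 + (- (-2 * 1))))  →  ((-1 + (- (-2 * 1))) * 1)
4. [mul_one →] ((-1 + (- (-2 * 1))) * 1)  →  (-1 + (- (-2 * 1)))
5. [mul_one →] (-2 * 1)  →  -2;  cost 4 ≤ 4, done

(-1 + (- -2))   [cost 4]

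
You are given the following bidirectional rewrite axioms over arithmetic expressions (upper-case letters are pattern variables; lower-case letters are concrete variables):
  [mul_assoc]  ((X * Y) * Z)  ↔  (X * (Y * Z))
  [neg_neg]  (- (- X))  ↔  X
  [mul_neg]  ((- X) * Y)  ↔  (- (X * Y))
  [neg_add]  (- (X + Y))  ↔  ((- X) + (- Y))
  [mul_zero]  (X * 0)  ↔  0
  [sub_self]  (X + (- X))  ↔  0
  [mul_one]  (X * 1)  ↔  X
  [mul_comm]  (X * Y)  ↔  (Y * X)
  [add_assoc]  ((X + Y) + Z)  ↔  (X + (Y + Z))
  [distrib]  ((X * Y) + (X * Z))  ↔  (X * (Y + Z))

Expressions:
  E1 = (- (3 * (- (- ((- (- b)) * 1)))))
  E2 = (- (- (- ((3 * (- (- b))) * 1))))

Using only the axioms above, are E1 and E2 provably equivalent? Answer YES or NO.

YES

(1) ((- (- b)) * 1)  =[mul_one →]=  (- (- b))    ⊢ (- (3 * (- (- (- (- b))))))
(2) (- (- b))  =[neg_neg →]=  b    ⊢ (- (3 * (- (- b))))
(3) (- (- b))  =[neg_neg →]=  b    ⊢ (- (3 * b))
(4) (3 * b)  =[mul_one ←]=  ((3 * b) * 1)    ⊢ (- ((3 * b) * 1))
(5) (- ((3 * b) * 1))  =[neg_neg ←]=  (- (- (- ((3 * b) * 1))))
(6) b  =[neg_neg ←]=  (- (- b))    ⊢ E2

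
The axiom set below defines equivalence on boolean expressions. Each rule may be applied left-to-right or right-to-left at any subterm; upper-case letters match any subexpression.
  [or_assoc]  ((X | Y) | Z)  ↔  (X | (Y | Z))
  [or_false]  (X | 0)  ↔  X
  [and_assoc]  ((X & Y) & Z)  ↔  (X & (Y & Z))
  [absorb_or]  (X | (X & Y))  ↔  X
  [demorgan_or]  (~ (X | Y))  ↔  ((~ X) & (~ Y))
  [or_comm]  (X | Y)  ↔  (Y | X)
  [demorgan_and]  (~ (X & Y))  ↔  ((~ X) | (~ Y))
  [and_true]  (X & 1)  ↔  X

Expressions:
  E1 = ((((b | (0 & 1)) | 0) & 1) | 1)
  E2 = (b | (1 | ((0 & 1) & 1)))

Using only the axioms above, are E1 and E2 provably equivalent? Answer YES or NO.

YES

step 1: and_true (→) rewrites (0 & 1) into 0, now ((((b | 0) | 0) & 1) | 1)
step 2: or_false (→) rewrites ((b | 0) | 0) into (b | 0), now (((b | 0) & 1) | 1)
step 3: and_true (→) rewrites ((b | 0) & 1) into (b | 0), now ((b | 0) | 1)
step 4: or_false (→) rewrites (b | 0) into b, now (b | 1)
step 5: or_false (←) rewrites 1 into (1 | 0), now (b | (1 | 0))
step 6: and_true (←) rewrites 0 into (0 & 1), now (b | (1 | (0 & 1)))
step 7: and_true (←) rewrites (0 & 1) into ((0 & 1) & 1), which is E2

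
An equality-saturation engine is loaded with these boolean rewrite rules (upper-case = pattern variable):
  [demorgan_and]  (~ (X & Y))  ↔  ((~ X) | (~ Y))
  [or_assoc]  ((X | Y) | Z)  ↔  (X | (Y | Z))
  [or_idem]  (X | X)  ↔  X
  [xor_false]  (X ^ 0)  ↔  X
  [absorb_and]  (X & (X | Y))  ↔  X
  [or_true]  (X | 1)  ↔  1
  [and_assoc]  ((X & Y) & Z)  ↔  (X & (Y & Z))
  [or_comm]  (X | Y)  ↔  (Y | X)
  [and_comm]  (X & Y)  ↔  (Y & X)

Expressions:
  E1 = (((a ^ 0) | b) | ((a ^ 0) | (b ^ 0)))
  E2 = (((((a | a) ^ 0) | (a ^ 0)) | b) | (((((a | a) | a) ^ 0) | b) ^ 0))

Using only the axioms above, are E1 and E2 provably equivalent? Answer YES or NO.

(1) (b ^ 0)  =[xor_false →]=  b    ⊢ (((a ^ 0) | b) | ((a ^ 0) | b))
(2) a  =[or_idem ←]=  (a | a)    ⊢ (((a ^ 0) | b) | (((a | a) ^ 0) | b))
(3) (a ^ 0)  =[or_idem ←]=  ((a ^ 0) | (a ^ 0))    ⊢ ((((a ^ 0) | (a ^ 0)) | b) | (((a | a) ^ 0) | b))
(4) (((a | a) ^ 0) | b)  =[xor_false ←]=  ((((a | a) ^ 0) | b) ^ 0)    ⊢ ((((a ^ 0) | (a ^ 0)) | b) | ((((a | a) ^ 0) | b) ^ 0))
(5) a  =[or_idem ←]=  (a | a)    ⊢ (((((a | a) ^ 0) | (a ^ 0)) | b) | ((((a | a) ^ 0) | b) ^ 0))
(6) a  =[or_idem ←]=  (a | a)    ⊢ E2

YES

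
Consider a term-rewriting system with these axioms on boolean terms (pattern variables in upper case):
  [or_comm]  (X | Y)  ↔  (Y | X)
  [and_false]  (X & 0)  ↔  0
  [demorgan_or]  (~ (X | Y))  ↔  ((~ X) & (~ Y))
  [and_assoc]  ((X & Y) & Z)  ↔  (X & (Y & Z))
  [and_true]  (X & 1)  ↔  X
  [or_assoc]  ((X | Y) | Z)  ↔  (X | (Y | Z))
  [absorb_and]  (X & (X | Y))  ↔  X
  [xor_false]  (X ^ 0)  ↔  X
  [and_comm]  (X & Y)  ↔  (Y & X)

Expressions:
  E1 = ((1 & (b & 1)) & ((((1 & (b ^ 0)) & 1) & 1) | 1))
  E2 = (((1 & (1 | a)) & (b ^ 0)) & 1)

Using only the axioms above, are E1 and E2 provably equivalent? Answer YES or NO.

(1) (((1 & (b ^ 0)) & 1) & 1)  =[and_true →]=  ((1 & (b ^ 0)) & 1)    ⊢ ((1 & (b & 1)) & (((1 & (b ^ 0)) & 1) | 1))
(2) ((1 & (b ^ 0)) & 1)  =[and_true →]=  (1 & (b ^ 0))    ⊢ ((1 & (b & 1)) & ((1 & (b ^ 0)) | 1))
(3) (b ^ 0)  =[xor_false →]=  b    ⊢ ((1 & (b & 1)) & ((1 & b) | 1))
(4) (b & 1)  =[and_true →]=  b    ⊢ ((1 & b) & ((1 & b) | 1))
(5) ((1 & b) & ((1 & b) | 1))  =[absorb_and →]=  (1 & b)
(6) 1  =[absorb_and ←]=  (1 & (1 | a))    ⊢ ((1 & (1 | a)) & b)
(7) ((1 & (1 | a)) & b)  =[and_true ←]=  (((1 & (1 | a)) & b) & 1)
(8) b  =[xor_false ←]=  (b ^ 0)    ⊢ E2

YES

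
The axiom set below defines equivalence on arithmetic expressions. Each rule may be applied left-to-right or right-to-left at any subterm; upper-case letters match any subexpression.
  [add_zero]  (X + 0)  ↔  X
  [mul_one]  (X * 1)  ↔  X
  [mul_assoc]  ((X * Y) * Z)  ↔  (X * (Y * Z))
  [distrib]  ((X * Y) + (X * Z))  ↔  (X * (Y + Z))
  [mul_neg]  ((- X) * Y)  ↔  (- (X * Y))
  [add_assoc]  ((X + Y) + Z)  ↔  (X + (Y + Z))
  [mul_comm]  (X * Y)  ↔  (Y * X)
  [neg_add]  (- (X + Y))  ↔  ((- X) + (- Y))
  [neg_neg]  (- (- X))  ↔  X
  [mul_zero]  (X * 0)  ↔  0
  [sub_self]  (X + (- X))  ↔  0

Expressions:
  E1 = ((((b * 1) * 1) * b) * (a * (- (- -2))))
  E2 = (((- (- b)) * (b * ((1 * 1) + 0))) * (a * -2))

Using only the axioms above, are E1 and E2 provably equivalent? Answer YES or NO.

YES

(1) ((b * 1) * 1)  =[mul_one →]=  (b * 1)    ⊢ (((b * 1) * b) * (a * (- (- -2))))
(2) (b * 1)  =[mul_one →]=  b    ⊢ ((b * b) * (a * (- (- -2))))
(3) (- (- -2))  =[neg_neg →]=  -2    ⊢ ((b * b) * (a * -2))
(4) b  =[neg_neg ←]=  (- (- b))    ⊢ (((- (- b)) * b) * (a * -2))
(5) b  =[mul_one ←]=  (b * 1)    ⊢ (((- (- b)) * (b * 1)) * (a * -2))
(6) 1  =[mul_one ←]=  (1 * 1)    ⊢ (((- (- b)) * (b * (1 * 1))) * (a * -2))
(7) (1 * 1)  =[add_zero ←]=  ((1 * 1) + 0)    ⊢ E2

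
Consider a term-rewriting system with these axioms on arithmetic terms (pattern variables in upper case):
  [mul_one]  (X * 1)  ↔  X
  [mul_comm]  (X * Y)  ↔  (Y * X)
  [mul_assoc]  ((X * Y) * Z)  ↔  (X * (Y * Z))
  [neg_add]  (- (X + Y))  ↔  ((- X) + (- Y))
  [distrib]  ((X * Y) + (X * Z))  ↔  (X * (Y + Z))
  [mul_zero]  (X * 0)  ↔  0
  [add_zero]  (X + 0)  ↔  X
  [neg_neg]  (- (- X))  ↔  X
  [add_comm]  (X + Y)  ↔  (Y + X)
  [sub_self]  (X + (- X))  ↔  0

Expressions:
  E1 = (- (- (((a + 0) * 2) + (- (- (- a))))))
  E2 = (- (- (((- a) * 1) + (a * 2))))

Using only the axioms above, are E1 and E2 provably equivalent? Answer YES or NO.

YES

(1) (- (- a))  =[neg_neg →]=  a    ⊢ (- (- (((a + 0) * 2) + (- a))))
(2) (a + 0)  =[add_zero →]=  a    ⊢ (- (- ((a * 2) + (- a))))
(3) (- (- ((a * 2) + (- a))))  =[neg_neg →]=  ((a * 2) + (- a))
(4) ((a * 2) + (- a))  =[add_comm →]=  ((- a) + (a * 2))
(5) (- a)  =[mul_one ←]=  ((- a) * 1)    ⊢ (((- a) * 1) + (a * 2))
(6) (((- a) * 1) + (a * 2))  =[neg_neg ←]=  (- (- (((- a) * 1) + (a * 2))))    ⊢ E2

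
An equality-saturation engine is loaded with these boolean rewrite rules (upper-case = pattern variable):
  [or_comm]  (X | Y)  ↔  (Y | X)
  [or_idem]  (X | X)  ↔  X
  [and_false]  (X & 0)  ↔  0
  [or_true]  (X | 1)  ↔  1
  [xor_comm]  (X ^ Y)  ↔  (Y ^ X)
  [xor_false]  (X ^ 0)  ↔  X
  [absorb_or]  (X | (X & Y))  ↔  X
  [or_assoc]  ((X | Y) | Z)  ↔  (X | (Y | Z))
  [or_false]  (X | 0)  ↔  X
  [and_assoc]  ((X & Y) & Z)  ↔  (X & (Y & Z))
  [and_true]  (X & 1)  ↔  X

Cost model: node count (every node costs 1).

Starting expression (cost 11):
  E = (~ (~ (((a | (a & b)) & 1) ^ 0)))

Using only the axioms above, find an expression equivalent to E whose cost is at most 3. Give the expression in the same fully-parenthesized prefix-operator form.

(~ (~ a))   [cost 3]

1. [absorb_or →] (a | (a & b))  →  a;  E = (~ (~ ((a & 1) ^ 0)))
2. [and_true →] (a & 1)  →  a;  E = (~ (~ (a ^ 0)))
3. [xor_false →] (a ^ 0)  →  a;  cost 3 ≤ 3, done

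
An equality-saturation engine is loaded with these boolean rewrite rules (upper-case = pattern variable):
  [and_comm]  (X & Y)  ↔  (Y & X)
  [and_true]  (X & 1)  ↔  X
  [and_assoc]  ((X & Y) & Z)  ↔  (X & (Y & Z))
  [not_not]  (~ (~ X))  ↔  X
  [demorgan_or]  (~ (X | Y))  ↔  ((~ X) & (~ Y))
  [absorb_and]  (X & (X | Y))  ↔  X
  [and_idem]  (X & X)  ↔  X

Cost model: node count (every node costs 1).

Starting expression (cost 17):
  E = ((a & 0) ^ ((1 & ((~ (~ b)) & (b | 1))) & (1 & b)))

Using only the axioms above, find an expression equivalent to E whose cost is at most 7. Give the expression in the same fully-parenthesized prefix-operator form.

((a & 0) ^ (1 & b))   [cost 7]

1. [not_not →] (~ (~ b))  →  b;  E = ((a & 0) ^ ((1 & (b & (b | 1))) & (1 & b)))
2. [absorb_and →] (b & (b | 1))  →  b;  E = ((a & 0) ^ ((1 & b) & (1 & b)))
3. [and_idem →] ((1 & b) & (1 & b))  →  (1 & b);  cost 7 ≤ 7, done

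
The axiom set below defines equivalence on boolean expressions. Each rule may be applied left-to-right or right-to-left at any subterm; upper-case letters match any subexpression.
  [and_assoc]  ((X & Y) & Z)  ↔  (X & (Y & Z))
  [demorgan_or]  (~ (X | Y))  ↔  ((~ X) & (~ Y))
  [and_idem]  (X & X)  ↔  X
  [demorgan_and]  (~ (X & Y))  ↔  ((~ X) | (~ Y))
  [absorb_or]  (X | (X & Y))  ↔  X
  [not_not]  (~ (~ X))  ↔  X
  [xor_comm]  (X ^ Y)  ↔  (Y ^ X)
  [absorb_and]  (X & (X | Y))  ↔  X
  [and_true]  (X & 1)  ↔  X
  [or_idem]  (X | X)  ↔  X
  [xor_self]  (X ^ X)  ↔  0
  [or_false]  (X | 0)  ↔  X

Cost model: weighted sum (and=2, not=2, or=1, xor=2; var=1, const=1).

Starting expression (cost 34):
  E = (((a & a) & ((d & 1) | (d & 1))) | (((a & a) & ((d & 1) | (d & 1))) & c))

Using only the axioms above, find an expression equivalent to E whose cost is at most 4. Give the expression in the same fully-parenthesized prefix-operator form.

step 1: absorb_or (→) rewrites (((a & a) & ((d & 1) | (d & 1))) | (((a & a) & ((d & 1) | (d & 1))) & c)) into ((a & a) & ((d & 1) | (d & 1)))
step 2: or_idem (→) rewrites ((d & 1) | (d & 1)) into (d & 1), now ((a & a) & (d & 1))
step 3: and_true (→) rewrites (d & 1) into d, now ((a & a) & d)
step 4: and_idem (→) rewrites (a & a) into a, reaching cost 4 (bound 4)

(a & d)   [cost 4]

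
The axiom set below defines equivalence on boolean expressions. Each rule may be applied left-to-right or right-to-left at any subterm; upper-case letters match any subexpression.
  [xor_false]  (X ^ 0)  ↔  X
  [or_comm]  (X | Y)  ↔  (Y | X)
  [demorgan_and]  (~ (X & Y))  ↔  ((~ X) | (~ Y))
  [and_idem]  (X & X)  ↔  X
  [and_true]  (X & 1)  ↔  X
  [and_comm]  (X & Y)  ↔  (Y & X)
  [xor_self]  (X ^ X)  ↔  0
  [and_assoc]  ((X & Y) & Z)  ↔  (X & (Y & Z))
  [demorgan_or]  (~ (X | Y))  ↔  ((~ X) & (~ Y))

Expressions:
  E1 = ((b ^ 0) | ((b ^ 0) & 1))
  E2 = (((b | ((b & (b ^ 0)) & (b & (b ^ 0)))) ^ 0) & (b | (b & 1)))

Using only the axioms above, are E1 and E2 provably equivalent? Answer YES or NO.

YES

1. [xor_false →] (b ^ 0)  →  b;  E1 = ((b ^ 0) | (b & 1))
2. [xor_false →] (b ^ 0)  →  b;  E1 = (b | (b & 1))
3. [and_true →] (b & 1)  →  b;  E1 = (b | b)
4. [and_idem ←] (b | b)  →  ((b | b) & (b | b))
5. [and_true ←] b  →  (b & 1);  E1 = ((b | b) & (b | (b & 1)))
6. [and_idem ←] b  →  (b & b);  E1 = ((b | (b & b)) & (b | (b & 1)))
7. [xor_false ←] b  →  (b ^ 0);  E1 = ((b | (b & (b ^ 0))) & (b | (b & 1)))
8. [and_idem ←] (b & (b ^ 0))  →  ((b & (b ^ 0)) & (b & (b ^ 0)));  E1 = ((b | ((b & (b ^ 0)) & (b & (b ^ 0)))) & (b | (b & 1)))
9. [xor_false ←] (b | ((b & (b ^ 0)) & (b & (b ^ 0))))  →  ((b | ((b & (b ^ 0)) & (b & (b ^ 0)))) ^ 0);  this is E2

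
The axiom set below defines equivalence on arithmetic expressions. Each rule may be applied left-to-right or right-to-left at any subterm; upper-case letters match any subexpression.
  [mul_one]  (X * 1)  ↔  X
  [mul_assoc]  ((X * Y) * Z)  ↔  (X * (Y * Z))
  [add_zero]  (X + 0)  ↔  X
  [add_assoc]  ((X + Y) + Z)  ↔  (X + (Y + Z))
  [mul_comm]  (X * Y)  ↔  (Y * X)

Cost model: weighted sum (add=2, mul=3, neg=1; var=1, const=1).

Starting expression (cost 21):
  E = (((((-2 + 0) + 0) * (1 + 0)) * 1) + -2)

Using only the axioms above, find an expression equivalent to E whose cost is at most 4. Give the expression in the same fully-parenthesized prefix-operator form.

(-2 + -2)   [cost 4]

1. [add_zero →] ((-2 + 0) + 0)  →  (-2 + 0);  E = ((((-2 + 0) * (1 + 0)) * 1) + -2)
2. [add_zero →] (1 + 0)  →  1;  E = ((((-2 + 0) * 1) * 1) + -2)
3. [add_zero →] (-2 + 0)  →  -2;  E = (((-2 * 1) * 1) + -2)
4. [mul_one →] (-2 * 1)  →  -2;  E = ((-2 * 1) + -2)
5. [mul_one →] (-2 * 1)  →  -2;  cost 4 ≤ 4, done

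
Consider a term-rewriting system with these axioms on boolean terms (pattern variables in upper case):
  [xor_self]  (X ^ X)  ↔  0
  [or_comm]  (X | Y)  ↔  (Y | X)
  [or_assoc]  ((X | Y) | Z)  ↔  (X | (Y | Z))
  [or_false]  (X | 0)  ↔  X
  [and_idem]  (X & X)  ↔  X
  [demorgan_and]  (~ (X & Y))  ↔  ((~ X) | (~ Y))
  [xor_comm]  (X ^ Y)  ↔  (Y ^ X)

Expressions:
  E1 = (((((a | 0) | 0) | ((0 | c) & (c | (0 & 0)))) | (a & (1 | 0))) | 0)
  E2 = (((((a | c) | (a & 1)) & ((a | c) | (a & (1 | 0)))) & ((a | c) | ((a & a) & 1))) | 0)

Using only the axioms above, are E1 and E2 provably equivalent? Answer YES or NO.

(1) (0 & 0)  =[and_idem →]=  0    ⊢ (((((a | 0) | 0) | ((0 | c) & (c | 0))) | (a & (1 | 0))) | 0)
(2) (0 | c)  =[or_comm →]=  (c | 0)    ⊢ (((((a | 0) | 0) | ((c | 0) & (c | 0))) | (a & (1 | 0))) | 0)
(3) (((((a | 0) | 0) | ((c | 0) & (c | 0))) | (a & (1 | 0))) | 0)  =[or_false →]=  ((((a | 0) | 0) | ((c | 0) & (c | 0))) | (a & (1 | 0)))
(4) ((c | 0) & (c | 0))  =[and_idem →]=  (c | 0)    ⊢ ((((a | 0) | 0) | (c | 0)) | (a & (1 | 0)))
(5) (a | 0)  =[or_false →]=  a    ⊢ (((a | 0) | (c | 0)) | (a & (1 | 0)))
(6) (a | 0)  =[or_false →]=  a    ⊢ ((a | (c | 0)) | (a & (1 | 0)))
(7) (1 | 0)  =[or_false →]=  1    ⊢ ((a | (c | 0)) | (a & 1))
(8) (c | 0)  =[or_false →]=  c    ⊢ ((a | c) | (a & 1))
(9) ((a | c) | (a & 1))  =[and_idem ←]=  (((a | c) | (a & 1)) & ((a | c) | (a & 1)))
(10) ((a | c) | (a & 1))  =[and_idem ←]=  (((a | c) | (a & 1)) & ((a | c) | (a & 1)))    ⊢ ((((a | c) | (a & 1)) & ((a | c) | (a & 1))) & ((a | c) | (a & 1)))
(11) a  =[and_idem ←]=  (a & a)    ⊢ ((((a | c) | (a & 1)) & ((a | c) | (a & 1))) & ((a | c) | ((a & a) & 1)))
(12) ((((a | c) | (a & 1)) & ((a | c) | (a & 1))) & ((a | c) | ((a & a) & 1)))  =[or_false ←]=  (((((a | c) | (a & 1)) & ((a | c) | (a & 1))) & ((a | c) | ((a & a) & 1))) | 0)
(13) 1  =[or_false ←]=  (1 | 0)    ⊢ E2

YES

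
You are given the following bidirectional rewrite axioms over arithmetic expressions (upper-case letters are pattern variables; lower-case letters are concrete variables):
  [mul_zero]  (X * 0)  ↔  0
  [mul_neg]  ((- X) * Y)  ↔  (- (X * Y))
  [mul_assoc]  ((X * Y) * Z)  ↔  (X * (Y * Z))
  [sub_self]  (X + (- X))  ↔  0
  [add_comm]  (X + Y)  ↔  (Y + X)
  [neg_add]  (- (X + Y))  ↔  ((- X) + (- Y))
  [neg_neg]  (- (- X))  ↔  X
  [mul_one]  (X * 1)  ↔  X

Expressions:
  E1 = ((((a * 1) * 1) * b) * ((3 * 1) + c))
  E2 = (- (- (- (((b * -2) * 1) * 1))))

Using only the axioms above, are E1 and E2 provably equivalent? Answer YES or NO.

NO

Every axiom is a valid identity, so a rewrite proof would force E1 and E2 to agree under every assignment.
At a=0, b=1, c=0: E1 = 0 but E2 = 2; they differ, so no derivation exists.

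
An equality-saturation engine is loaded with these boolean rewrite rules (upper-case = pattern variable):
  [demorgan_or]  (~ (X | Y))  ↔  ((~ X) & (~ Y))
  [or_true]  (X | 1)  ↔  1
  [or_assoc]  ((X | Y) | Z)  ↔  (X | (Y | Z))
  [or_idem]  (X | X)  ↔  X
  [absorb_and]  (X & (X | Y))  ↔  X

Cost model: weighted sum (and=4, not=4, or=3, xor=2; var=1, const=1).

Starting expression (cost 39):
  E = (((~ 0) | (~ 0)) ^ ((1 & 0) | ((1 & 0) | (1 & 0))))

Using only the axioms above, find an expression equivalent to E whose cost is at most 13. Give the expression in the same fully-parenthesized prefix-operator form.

step 1: or_idem (→) rewrites ((1 & 0) | (1 & 0)) into (1 & 0), now (((~ 0) | (~ 0)) ^ ((1 & 0) | (1 & 0)))
step 2: or_idem (→) rewrites ((~ 0) | (~ 0)) into (~ 0), now ((~ 0) ^ ((1 & 0) | (1 & 0)))
step 3: or_idem (→) rewrites ((1 & 0) | (1 & 0)) into (1 & 0), reaching cost 13 (bound 13)

((~ 0) ^ (1 & 0))   [cost 13]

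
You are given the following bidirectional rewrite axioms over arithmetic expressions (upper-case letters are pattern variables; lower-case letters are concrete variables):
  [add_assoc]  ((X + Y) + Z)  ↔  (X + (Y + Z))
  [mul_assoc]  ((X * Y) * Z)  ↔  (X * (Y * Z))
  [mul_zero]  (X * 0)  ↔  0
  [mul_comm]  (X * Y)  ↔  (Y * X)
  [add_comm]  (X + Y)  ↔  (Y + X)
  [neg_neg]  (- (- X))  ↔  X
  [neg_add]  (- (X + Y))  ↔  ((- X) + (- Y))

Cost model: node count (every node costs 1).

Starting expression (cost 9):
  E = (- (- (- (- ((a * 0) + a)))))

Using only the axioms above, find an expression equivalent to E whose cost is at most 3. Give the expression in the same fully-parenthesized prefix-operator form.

(0 + a)   [cost 3]

(1) (- (- ((a * 0) + a)))  =[neg_neg →]=  ((a * 0) + a)    ⊢ (- (- ((a * 0) + a)))
(2) (- (- ((a * 0) + a)))  =[neg_neg →]=  ((a * 0) + a)
(3) (a * 0)  =[mul_zero →]=  0    ⊢ cost 3, within 3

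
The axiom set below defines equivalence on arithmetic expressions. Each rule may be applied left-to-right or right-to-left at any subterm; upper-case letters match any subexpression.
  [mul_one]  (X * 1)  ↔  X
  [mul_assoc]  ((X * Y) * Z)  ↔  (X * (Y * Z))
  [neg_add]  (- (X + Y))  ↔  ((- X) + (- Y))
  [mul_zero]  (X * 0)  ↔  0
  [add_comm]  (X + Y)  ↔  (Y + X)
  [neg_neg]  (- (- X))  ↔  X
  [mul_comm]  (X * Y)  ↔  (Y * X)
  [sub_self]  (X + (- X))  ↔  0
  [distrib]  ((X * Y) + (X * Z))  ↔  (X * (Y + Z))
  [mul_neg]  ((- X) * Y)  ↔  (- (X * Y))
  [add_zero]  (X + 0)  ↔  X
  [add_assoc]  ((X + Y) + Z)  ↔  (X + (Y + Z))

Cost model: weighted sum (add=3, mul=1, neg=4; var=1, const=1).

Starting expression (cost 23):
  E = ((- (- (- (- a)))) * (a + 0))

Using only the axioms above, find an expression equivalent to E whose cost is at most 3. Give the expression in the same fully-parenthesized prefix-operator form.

(1) (- (- a))  =[neg_neg →]=  a    ⊢ ((- (- a)) * (a + 0))
(2) (a + 0)  =[add_zero →]=  a    ⊢ ((- (- a)) * a)
(3) (- (- a))  =[neg_neg →]=  a    ⊢ cost 3, within 3

(a * a)   [cost 3]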